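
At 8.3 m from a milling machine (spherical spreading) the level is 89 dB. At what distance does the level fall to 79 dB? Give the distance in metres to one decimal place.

26.2 m

The 10.0 dB drop corresponds to a distance ratio of 10^(10.0/20) for a point source.
r₂ = 8.3·10^((89−79)/20) = 8.3·10^(10.0/20) = 26.25 m.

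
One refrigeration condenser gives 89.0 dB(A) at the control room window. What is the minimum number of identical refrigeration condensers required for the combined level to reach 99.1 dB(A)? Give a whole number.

11

The shortfall is 99.1 − 89.0 = 10.1 dB, and N units add 10·log₁₀ N, so need 10·log₁₀ N ≥ 10.1.
N ≥ 10^(10.1/10) = 10.233, so N = 11.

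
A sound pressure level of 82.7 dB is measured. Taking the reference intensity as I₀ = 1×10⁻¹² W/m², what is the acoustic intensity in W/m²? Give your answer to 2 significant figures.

I = I₀·10^(L/10) = 10⁻¹² × 10^(82.7/10) = 10^(-3.730).

0.00019 W/m²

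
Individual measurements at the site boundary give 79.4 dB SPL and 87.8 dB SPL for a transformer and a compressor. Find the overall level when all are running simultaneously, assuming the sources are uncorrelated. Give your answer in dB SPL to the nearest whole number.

88 dB SPL

Incoherent sources combine by intensity addition: L_total = 10·log₁₀(Σ 10^(L_i/10)).
Σ 10^(L/10) = 10^(79.4/10) + 10^(87.8/10) = 6.897e+08.
L_total = 10·log₁₀(6.897e+08) = 88.39 dB SPL.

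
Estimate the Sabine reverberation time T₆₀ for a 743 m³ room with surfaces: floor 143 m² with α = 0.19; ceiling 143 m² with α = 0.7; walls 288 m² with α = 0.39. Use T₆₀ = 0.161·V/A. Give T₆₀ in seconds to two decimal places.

0.50 s

Summing Sᵢαᵢ: 143·0.19 + 143·0.7 + 288·0.39 = 239.59 m².
T₆₀ = 0.161 × 743 / 239.59 = 0.499 s.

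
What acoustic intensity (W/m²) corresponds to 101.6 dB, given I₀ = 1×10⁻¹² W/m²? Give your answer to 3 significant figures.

I/I₀ = 10^(101.6/10) = 1.445e+10, so I = 1.445e+10 × 10⁻¹² W/m².

0.0145 W/m²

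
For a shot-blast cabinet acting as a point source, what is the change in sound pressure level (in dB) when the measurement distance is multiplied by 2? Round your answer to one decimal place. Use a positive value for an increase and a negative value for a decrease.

-6.0 dB

A point source loses 6 dB per doubling of distance; generally ΔL = −20·log₁₀(r₂/r₁).
ΔL = −20·log₁₀(2) = -6.02 dB.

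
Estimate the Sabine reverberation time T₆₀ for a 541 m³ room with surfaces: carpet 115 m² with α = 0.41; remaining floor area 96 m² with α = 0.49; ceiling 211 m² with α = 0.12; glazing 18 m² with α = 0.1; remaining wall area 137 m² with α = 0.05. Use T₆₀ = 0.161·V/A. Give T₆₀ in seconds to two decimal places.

0.68 s

Summing Sᵢαᵢ: 115·0.41 + 96·0.49 + 211·0.12 + 18·0.1 + 137·0.05 = 128.16 m².
T₆₀ = 0.161·V/A = 0.161·541/128.16 = 0.680 s.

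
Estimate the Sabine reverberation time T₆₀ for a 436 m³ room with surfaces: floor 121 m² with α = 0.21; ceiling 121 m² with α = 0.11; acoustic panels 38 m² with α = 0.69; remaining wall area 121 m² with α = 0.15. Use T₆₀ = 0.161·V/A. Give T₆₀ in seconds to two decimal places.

0.84 s

A = Σ Sᵢαᵢ = 121·0.21 + 121·0.11 + 38·0.69 + 121·0.15 = 83.09 m².
T₆₀ = 0.161 × 436 / 83.09 = 0.845 s.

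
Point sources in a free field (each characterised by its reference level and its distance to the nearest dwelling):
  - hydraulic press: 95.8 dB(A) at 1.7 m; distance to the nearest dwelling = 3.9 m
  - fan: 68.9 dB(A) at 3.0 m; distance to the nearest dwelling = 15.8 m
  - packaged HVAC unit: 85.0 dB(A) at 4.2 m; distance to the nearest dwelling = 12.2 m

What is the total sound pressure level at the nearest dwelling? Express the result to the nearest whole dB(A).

First find each source's level at the receiver (point-source: −20·log₁₀(r/r_ref)), then combine on an intensity basis.
hydraulic press: 95.8 − 20·log₁₀(3.9/1.7) = 95.8 − 7.21 = 88.59 dB(A).
fan: 68.9 − 20·log₁₀(15.8/3.0) = 68.9 − 14.43 = 54.47 dB(A).
packaged HVAC unit: 85.0 − 20·log₁₀(12.2/4.2) = 85.0 − 9.26 = 75.74 dB(A).
Σ 10^(L/10) = 7.601e+08 → L_total = 10·log₁₀(7.601e+08) = 88.81 dB(A).

89 dB(A)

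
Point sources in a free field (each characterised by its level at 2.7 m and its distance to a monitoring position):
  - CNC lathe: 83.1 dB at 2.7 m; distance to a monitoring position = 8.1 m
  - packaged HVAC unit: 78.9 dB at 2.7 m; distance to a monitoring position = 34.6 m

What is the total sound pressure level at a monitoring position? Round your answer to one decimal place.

First find each source's level at the receiver (point-source: −20·log₁₀(r/r_ref)), then combine on an intensity basis.
CNC lathe: 83.1 − 20·log₁₀(8.1/2.7) = 83.1 − 9.54 = 73.56 dB.
packaged HVAC unit: 78.9 − 20·log₁₀(34.6/2.7) = 78.9 − 22.15 = 56.75 dB.
Σ 10^(L/10) = 2.316e+07 → L_total = 10·log₁₀(2.316e+07) = 73.65 dB.

73.6 dB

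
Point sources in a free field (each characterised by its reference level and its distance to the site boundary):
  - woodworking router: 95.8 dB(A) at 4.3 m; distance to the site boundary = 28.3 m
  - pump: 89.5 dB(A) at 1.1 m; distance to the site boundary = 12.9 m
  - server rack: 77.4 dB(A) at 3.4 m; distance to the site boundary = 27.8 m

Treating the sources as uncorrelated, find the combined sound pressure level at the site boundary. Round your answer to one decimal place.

79.8 dB(A)

Propagate each source to the receiver with L = L_ref − 20·log₁₀(r/r_ref), then add intensities.
woodworking router: 95.8 − 20·log₁₀(28.3/4.3) = 95.8 − 16.37 = 79.43 dB(A).
pump: 89.5 − 20·log₁₀(12.9/1.1) = 89.5 − 21.38 = 68.12 dB(A).
server rack: 77.4 − 20·log₁₀(27.8/3.4) = 77.4 − 18.25 = 59.15 dB(A).
Σ 10^(L/10) = 9.508e+07 → L_total = 10·log₁₀(9.508e+07) = 79.78 dB(A).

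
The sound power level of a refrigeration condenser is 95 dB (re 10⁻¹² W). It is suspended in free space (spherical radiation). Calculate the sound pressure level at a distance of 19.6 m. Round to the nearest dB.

The power spreads over a sphere of area 4π·r², so L_p = L_w − 10·log₁₀(4π·r²).
4π·r² = 4827 m², 10·log₁₀ of that is 36.837 dB.
L_p = 95 − 36.837 = 58.16 dB.

58 dB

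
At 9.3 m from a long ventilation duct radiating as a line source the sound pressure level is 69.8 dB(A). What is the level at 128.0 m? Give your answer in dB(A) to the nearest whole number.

58 dB(A)

For a line source, L₂ = L₁ − 10·log₁₀(r₂/r₁).
L₂ = 69.8 − 10·log₁₀(128.0/9.3) = 69.8 − 11.387 = 58.41 dB(A).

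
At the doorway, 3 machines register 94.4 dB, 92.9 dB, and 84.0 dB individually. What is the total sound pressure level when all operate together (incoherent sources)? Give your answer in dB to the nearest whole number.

Incoherent sources combine by intensity addition: L_total = 10·log₁₀(Σ 10^(L_i/10)).
Σ 10^(L/10) = 10^(94.4/10) + 10^(92.9/10) + 10^(84.0/10) = 4.955e+09.
L_total = 10·log₁₀(4.955e+09) = 96.95 dB.

97 dB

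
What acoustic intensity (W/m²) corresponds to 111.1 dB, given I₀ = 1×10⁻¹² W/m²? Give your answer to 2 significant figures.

I/I₀ = 10^(111.1/10) = 1.288e+11, so I = 1.288e+11 × 10⁻¹² W/m².

0.13 W/m²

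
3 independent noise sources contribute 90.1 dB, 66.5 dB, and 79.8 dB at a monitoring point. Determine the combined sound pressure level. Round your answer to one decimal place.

Incoherent sources combine by intensity addition: L_total = 10·log₁₀(Σ 10^(L_i/10)).
Σ 10^(L/10) = 10^(90.1/10) + 10^(66.5/10) + 10^(79.8/10) = 1.123e+09.
L_total = 10·log₁₀(1.123e+09) = 90.50 dB.

90.5 dB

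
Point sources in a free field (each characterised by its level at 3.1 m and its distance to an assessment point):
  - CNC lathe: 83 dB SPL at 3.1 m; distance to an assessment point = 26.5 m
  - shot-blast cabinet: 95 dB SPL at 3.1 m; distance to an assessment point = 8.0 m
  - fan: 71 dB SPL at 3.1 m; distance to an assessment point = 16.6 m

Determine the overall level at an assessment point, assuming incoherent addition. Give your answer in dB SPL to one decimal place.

86.8 dB SPL

Apply inverse-square spreading to bring every level to the receiver, then sum 10^(L/10).
CNC lathe: 83 − 20·log₁₀(26.5/3.1) = 83 − 18.64 = 64.36 dB SPL.
shot-blast cabinet: 95 − 20·log₁₀(8.0/3.1) = 95 − 8.23 = 86.77 dB SPL.
fan: 71 − 20·log₁₀(16.6/3.1) = 71 − 14.57 = 56.43 dB SPL.
Σ 10^(L/10) = 4.780e+08 → L_total = 10·log₁₀(4.780e+08) = 86.79 dB SPL.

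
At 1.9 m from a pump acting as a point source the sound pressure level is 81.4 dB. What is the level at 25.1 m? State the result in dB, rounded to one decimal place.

59.0 dB

For a point source, L₂ = L₁ − 20·log₁₀(r₂/r₁).
L₂ = 81.4 − 20·log₁₀(25.1/1.9) = 81.4 − 22.418 = 58.98 dB.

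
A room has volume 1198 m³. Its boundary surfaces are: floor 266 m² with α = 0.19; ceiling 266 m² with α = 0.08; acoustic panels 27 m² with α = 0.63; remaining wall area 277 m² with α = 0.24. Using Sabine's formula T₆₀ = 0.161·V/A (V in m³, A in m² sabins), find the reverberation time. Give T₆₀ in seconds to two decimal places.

A = Σ Sᵢαᵢ = 266·0.19 + 266·0.08 + 27·0.63 + 277·0.24 = 155.31 m².
T₆₀ = 0.161 × 1198 / 155.31 = 1.242 s.

1.24 s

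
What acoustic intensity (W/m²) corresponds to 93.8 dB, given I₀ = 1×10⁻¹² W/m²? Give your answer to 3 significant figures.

I/I₀ = 10^(93.8/10) = 2.399e+09, so I = 2.399e+09 × 10⁻¹² W/m².

0.00240 W/m²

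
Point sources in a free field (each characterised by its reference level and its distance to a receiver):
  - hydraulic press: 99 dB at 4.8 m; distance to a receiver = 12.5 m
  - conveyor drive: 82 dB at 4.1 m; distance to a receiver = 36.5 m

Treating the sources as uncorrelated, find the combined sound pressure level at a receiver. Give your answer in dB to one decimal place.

90.7 dB

Apply inverse-square spreading to bring every level to the receiver, then sum 10^(L/10).
hydraulic press: 99 − 20·log₁₀(12.5/4.8) = 99 − 8.31 = 90.69 dB.
conveyor drive: 82 − 20·log₁₀(36.5/4.1) = 82 − 18.99 = 63.01 dB.
Σ 10^(L/10) = 1.173e+09 → L_total = 10·log₁₀(1.173e+09) = 90.69 dB.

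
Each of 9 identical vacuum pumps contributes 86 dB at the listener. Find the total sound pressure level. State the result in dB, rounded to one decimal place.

95.5 dB

N identical incoherent sources raise the level by 10·log₁₀ N.
L_total = 86 + 10·log₁₀(9) = 86 + 9.542 = 95.54 dB.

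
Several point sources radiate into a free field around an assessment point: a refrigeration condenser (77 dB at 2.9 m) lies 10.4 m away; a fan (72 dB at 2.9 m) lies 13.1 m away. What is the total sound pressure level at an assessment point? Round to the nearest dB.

67 dB

Apply inverse-square spreading to bring every level to the receiver, then sum 10^(L/10).
refrigeration condenser: 77 − 20·log₁₀(10.4/2.9) = 77 − 11.09 = 65.91 dB.
fan: 72 − 20·log₁₀(13.1/2.9) = 72 − 13.10 = 58.90 dB.
Σ 10^(L/10) = 4.674e+06 → L_total = 10·log₁₀(4.674e+06) = 66.70 dB.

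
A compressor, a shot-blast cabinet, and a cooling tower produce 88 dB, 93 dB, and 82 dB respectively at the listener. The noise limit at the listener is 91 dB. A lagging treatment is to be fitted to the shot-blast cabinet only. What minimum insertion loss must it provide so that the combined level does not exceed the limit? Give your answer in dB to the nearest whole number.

Fixed contribution from the other sources: Σ 10^(L/10) = 10^(88/10) + 10^(82/10) = 7.894e+08 (88.97 dB).
To meet 91 dB overall, the treated shot-blast cabinet may contribute at most 10^(91/10) − 7.894e+08 = 4.695e+08, i.e. 86.72 dB.
So the shot-blast cabinet must be reduced from 93 to 86.72 dB: IL = 6.28 dB.

6 dB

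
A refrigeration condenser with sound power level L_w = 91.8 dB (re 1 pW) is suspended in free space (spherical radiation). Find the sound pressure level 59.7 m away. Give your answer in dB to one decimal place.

45.3 dB

The power spreads over a sphere of area 4π·r², so L_p = L_w − 10·log₁₀(4π·r²).
4π·r² = 4.479e+04 m², 10·log₁₀ of that is 46.512 dB.
L_p = 91.8 − 46.512 = 45.29 dB.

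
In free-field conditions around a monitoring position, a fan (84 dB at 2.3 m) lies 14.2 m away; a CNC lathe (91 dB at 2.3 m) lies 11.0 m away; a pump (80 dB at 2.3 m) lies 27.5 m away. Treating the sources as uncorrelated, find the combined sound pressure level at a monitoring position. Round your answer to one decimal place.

77.9 dB

Apply inverse-square spreading to bring every level to the receiver, then sum 10^(L/10).
fan: 84 − 20·log₁₀(14.2/2.3) = 84 − 15.81 = 68.19 dB.
CNC lathe: 91 − 20·log₁₀(11.0/2.3) = 91 − 13.59 = 77.41 dB.
pump: 80 − 20·log₁₀(27.5/2.3) = 80 − 21.55 = 58.45 dB.
Σ 10^(L/10) = 6.233e+07 → L_total = 10·log₁₀(6.233e+07) = 77.95 dB.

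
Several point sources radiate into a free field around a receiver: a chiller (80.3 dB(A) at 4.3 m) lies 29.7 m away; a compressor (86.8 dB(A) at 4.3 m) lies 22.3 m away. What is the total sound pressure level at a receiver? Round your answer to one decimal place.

First find each source's level at the receiver (point-source: −20·log₁₀(r/r_ref)), then combine on an intensity basis.
chiller: 80.3 − 20·log₁₀(29.7/4.3) = 80.3 − 16.79 = 63.51 dB(A).
compressor: 86.8 − 20·log₁₀(22.3/4.3) = 86.8 − 14.30 = 72.50 dB(A).
Σ 10^(L/10) = 2.004e+07 → L_total = 10·log₁₀(2.004e+07) = 73.02 dB(A).

73.0 dB(A)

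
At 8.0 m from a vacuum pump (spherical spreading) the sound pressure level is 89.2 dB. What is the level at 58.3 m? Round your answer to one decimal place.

71.9 dB

Point-source attenuation: ΔL = 20·log₁₀(r₂/r₁) = 20·log₁₀(58.3/8.0) = 17.252 dB.
L₂ = 89.2 − 20·log₁₀(58.3/8.0) = 89.2 − 17.252 = 71.95 dB.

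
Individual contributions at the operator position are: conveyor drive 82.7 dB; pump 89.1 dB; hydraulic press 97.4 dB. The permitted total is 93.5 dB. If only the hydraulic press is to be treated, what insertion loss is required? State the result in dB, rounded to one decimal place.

6.5 dB

Everything except the hydraulic press sums to 10^(82.7/10) + 10^(89.1/10) = 9.990e+08 in linear terms, 90.00 dB.
To meet 93.5 dB overall, the treated hydraulic press may contribute at most 10^(93.5/10) − 9.990e+08 = 1.240e+09, i.e. 90.93 dB.
Required insertion loss = 97.4 − 90.93 = 6.47 dB.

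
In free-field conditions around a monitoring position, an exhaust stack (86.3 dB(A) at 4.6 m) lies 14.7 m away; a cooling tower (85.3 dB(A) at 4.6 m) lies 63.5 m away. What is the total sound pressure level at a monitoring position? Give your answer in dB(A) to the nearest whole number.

Apply inverse-square spreading to bring every level to the receiver, then sum 10^(L/10).
exhaust stack: 86.3 − 20·log₁₀(14.7/4.6) = 86.3 − 10.09 = 76.21 dB(A).
cooling tower: 85.3 − 20·log₁₀(63.5/4.6) = 85.3 − 22.80 = 62.50 dB(A).
Σ 10^(L/10) = 4.355e+07 → L_total = 10·log₁₀(4.355e+07) = 76.39 dB(A).

76 dB(A)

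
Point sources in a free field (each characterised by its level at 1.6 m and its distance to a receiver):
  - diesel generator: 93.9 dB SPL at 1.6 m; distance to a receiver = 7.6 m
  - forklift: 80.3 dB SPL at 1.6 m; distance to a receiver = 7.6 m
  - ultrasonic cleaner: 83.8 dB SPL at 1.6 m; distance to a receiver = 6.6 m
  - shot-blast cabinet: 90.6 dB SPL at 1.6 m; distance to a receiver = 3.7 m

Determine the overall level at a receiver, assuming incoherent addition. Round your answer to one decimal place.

Apply inverse-square spreading to bring every level to the receiver, then sum 10^(L/10).
diesel generator: 93.9 − 20·log₁₀(7.6/1.6) = 93.9 − 13.53 = 80.37 dB SPL.
forklift: 80.3 − 20·log₁₀(7.6/1.6) = 80.3 − 13.53 = 66.77 dB SPL.
ultrasonic cleaner: 83.8 − 20·log₁₀(6.6/1.6) = 83.8 − 12.31 = 71.49 dB SPL.
shot-blast cabinet: 90.6 − 20·log₁₀(3.7/1.6) = 90.6 − 7.28 = 83.32 dB SPL.
Σ 10^(L/10) = 3.423e+08 → L_total = 10·log₁₀(3.423e+08) = 85.34 dB SPL.

85.3 dB SPL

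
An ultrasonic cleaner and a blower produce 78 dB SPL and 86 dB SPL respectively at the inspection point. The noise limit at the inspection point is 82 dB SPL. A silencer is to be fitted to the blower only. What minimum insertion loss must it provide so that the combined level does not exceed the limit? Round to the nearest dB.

6 dB

Everything except the blower sums to 10^(78/10) = 6.310e+07 in linear terms, 78.00 dB SPL.
To meet 82 dB SPL overall, the treated blower may contribute at most 10^(82/10) − 6.310e+07 = 9.539e+07, i.e. 79.80 dB SPL.
Required insertion loss = 86 − 79.80 = 6.20 dB.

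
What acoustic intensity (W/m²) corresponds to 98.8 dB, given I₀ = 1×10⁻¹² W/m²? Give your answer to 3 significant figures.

I = I₀·10^(L/10) = 10⁻¹² × 10^(98.8/10) = 10^(-2.120).

0.00759 W/m²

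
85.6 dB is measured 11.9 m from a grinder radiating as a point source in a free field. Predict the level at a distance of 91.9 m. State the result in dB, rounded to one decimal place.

Point-source attenuation: ΔL = 20·log₁₀(r₂/r₁) = 20·log₁₀(91.9/11.9) = 17.755 dB.
L₂ = 85.6 − 20·log₁₀(91.9/11.9) = 85.6 − 17.755 = 67.84 dB.

67.8 dB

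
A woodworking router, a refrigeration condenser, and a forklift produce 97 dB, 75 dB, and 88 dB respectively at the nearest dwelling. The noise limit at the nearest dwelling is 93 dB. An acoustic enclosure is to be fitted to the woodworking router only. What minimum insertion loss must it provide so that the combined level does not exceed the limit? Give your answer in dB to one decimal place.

Everything except the woodworking router sums to 10^(75/10) + 10^(88/10) = 6.626e+08 in linear terms, 88.21 dB.
To meet 93 dB overall, the treated woodworking router may contribute at most 10^(93/10) − 6.626e+08 = 1.333e+09, i.e. 91.25 dB.
So the woodworking router must be reduced from 97 to 91.25 dB: IL = 5.75 dB.

5.8 dB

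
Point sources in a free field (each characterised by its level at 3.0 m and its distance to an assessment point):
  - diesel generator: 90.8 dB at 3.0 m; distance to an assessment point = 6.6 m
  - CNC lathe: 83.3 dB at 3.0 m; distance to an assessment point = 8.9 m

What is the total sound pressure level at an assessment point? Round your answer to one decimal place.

First find each source's level at the receiver (point-source: −20·log₁₀(r/r_ref)), then combine on an intensity basis.
diesel generator: 90.8 − 20·log₁₀(6.6/3.0) = 90.8 − 6.85 = 83.95 dB.
CNC lathe: 83.3 − 20·log₁₀(8.9/3.0) = 83.3 − 9.45 = 73.85 dB.
Σ 10^(L/10) = 2.727e+08 → L_total = 10·log₁₀(2.727e+08) = 84.36 dB.

84.4 dB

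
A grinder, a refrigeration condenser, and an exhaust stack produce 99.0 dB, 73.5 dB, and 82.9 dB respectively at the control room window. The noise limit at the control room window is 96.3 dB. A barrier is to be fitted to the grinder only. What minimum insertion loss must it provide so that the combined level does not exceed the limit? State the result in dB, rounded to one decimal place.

2.9 dB

Everything except the grinder sums to 10^(73.5/10) + 10^(82.9/10) = 2.174e+08 in linear terms, 83.37 dB.
The limit corresponds to 10^(96.3/10) = 4.266e+09; subtracting the fixed part leaves 4.048e+09 for the grinder, i.e. 96.07 dB.
So the grinder must be reduced from 99.0 to 96.07 dB: IL = 2.93 dB.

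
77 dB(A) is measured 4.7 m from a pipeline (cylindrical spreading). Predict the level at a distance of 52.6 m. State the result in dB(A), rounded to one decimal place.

Cylindrical spreading from a line source gives a 10·log₁₀(r₂/r₁) drop.
L₂ = 77 − 10·log₁₀(52.6/4.7) = 77 − 10.489 = 66.51 dB(A).

66.5 dB(A)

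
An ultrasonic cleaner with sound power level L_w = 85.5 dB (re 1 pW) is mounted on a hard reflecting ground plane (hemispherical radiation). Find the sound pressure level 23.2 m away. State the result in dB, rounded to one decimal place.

50.2 dB

Free-field hemispherical radiation: L_p = L_w − 10·log₁₀(2π·r²), r = 23.2 m.
2π·r² = 3382 m², 10·log₁₀ of that is 35.292 dB.
L_p = 85.5 − 35.292 = 50.21 dB.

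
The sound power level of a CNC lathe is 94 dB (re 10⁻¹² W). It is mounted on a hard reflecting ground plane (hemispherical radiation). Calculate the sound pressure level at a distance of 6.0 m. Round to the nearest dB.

70 dB

Free-field hemispherical radiation: L_p = L_w − 10·log₁₀(2π·r²), r = 6.0 m.
2π·r² = 226.2 m², 10·log₁₀ of that is 23.545 dB.
L_p = 94 − 23.545 = 70.46 dB.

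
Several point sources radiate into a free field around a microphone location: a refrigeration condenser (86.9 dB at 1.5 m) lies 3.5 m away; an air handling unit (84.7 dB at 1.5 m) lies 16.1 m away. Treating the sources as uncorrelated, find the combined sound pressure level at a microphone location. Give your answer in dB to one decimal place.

79.7 dB

First find each source's level at the receiver (point-source: −20·log₁₀(r/r_ref)), then combine on an intensity basis.
refrigeration condenser: 86.9 − 20·log₁₀(3.5/1.5) = 86.9 − 7.36 = 79.54 dB.
air handling unit: 84.7 − 20·log₁₀(16.1/1.5) = 84.7 − 20.61 = 64.09 dB.
Σ 10^(L/10) = 9.252e+07 → L_total = 10·log₁₀(9.252e+07) = 79.66 dB.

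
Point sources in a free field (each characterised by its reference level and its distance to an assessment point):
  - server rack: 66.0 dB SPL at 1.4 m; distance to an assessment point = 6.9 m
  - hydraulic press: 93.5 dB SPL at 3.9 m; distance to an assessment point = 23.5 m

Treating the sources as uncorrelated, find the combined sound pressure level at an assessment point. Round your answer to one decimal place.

Apply inverse-square spreading to bring every level to the receiver, then sum 10^(L/10).
server rack: 66.0 − 20·log₁₀(6.9/1.4) = 66.0 − 13.85 = 52.15 dB SPL.
hydraulic press: 93.5 − 20·log₁₀(23.5/3.9) = 93.5 − 15.60 = 77.90 dB SPL.
Σ 10^(L/10) = 6.182e+07 → L_total = 10·log₁₀(6.182e+07) = 77.91 dB SPL.

77.9 dB SPL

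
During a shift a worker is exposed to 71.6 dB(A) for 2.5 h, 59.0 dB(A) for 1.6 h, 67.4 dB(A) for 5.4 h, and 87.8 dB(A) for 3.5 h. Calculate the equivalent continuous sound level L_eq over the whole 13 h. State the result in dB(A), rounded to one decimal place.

82.2 dB(A)

The energy average is taken in the linear domain: L_eq = 10·log₁₀[(Σ tᵢ·10^(Lᵢ/10))/T], T = 13 h.
Σ tᵢ·10^(Lᵢ/10) = 2.5·10^(71.6/10) + 1.6·10^(59.0/10) + 5.4·10^(67.4/10) + 3.5·10^(87.8/10) = 2.176e+09.
L_eq = 10·log₁₀(2.176e+09/13) = 82.24 dB(A).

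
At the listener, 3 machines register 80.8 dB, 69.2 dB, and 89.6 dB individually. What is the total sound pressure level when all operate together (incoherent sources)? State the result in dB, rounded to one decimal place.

Incoherent sources combine by intensity addition: L_total = 10·log₁₀(Σ 10^(L_i/10)).
Σ 10^(L/10) = 10^(80.8/10) + 10^(69.2/10) + 10^(89.6/10) = 1.041e+09.
L_total = 10·log₁₀(1.041e+09) = 90.17 dB.

90.2 dB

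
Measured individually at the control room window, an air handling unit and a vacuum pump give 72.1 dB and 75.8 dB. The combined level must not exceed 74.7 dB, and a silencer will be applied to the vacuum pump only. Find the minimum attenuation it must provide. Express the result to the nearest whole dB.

5 dB

Fixed contribution from the other source: Σ 10^(L/10) = 10^(72.1/10) = 1.622e+07 (72.10 dB).
To meet 74.7 dB overall, the treated vacuum pump may contribute at most 10^(74.7/10) − 1.622e+07 = 1.329e+07, i.e. 71.24 dB.
So the vacuum pump must be reduced from 75.8 to 71.24 dB: IL = 4.56 dB.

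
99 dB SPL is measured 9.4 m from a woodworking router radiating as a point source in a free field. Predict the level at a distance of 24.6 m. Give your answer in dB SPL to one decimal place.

90.6 dB SPL

Spherical spreading from a point source gives a 20·log₁₀(r₂/r₁) drop.
L₂ = 99 − 20·log₁₀(24.6/9.4) = 99 − 8.356 = 90.64 dB SPL.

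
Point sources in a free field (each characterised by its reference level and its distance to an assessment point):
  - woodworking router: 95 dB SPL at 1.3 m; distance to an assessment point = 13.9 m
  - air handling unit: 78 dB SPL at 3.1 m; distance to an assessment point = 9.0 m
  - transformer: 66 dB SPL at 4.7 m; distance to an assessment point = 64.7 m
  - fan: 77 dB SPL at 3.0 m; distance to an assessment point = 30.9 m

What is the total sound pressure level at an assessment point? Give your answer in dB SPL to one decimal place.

Apply inverse-square spreading to bring every level to the receiver, then sum 10^(L/10).
woodworking router: 95 − 20·log₁₀(13.9/1.3) = 95 − 20.58 = 74.42 dB SPL.
air handling unit: 78 − 20·log₁₀(9.0/3.1) = 78 − 9.26 = 68.74 dB SPL.
transformer: 66 − 20·log₁₀(64.7/4.7) = 66 − 22.78 = 43.22 dB SPL.
fan: 77 − 20·log₁₀(30.9/3.0) = 77 − 20.26 = 56.74 dB SPL.
Σ 10^(L/10) = 3.564e+07 → L_total = 10·log₁₀(3.564e+07) = 75.52 dB SPL.

75.5 dB SPL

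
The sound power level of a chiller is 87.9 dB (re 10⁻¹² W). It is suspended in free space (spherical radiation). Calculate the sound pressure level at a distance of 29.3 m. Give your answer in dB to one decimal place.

47.6 dB

Free-field spherical radiation: L_p = L_w − 10·log₁₀(4π·r²), r = 29.3 m.
4π·r² = 1.079e+04 m², 10·log₁₀ of that is 40.329 dB.
L_p = 87.9 − 40.329 = 47.57 dB.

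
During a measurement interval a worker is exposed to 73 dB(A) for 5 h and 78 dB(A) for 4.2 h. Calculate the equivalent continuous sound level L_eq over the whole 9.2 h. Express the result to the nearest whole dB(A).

L_eq = 10·log₁₀[(1/T)·Σ tᵢ·10^(Lᵢ/10)] with T = 9.2 h.
Σ tᵢ·10^(Lᵢ/10) = 5·10^(73/10) + 4.2·10^(78/10) = 3.648e+08.
L_eq = 10·log₁₀(3.648e+08/9.2) = 75.98 dB(A).

76 dB(A)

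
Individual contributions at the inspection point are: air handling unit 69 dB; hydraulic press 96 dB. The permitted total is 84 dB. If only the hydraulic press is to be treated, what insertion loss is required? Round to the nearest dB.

12 dB

Everything except the hydraulic press sums to 10^(69/10) = 7.943e+06 in linear terms, 69.00 dB.
The limit corresponds to 10^(84/10) = 2.512e+08; subtracting the fixed part leaves 2.432e+08 for the hydraulic press, i.e. 83.86 dB.
Required insertion loss = 96 − 83.86 = 12.14 dB.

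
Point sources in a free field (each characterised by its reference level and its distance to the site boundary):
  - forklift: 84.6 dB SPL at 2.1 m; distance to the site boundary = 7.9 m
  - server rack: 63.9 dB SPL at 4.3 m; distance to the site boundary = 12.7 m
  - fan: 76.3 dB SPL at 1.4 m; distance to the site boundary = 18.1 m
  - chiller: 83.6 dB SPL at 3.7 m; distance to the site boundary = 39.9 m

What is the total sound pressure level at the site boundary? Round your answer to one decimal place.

73.6 dB SPL

Propagate each source to the receiver with L = L_ref − 20·log₁₀(r/r_ref), then add intensities.
forklift: 84.6 − 20·log₁₀(7.9/2.1) = 84.6 − 11.51 = 73.09 dB SPL.
server rack: 63.9 − 20·log₁₀(12.7/4.3) = 63.9 − 9.41 = 54.49 dB SPL.
fan: 76.3 − 20·log₁₀(18.1/1.4) = 76.3 − 22.23 = 54.07 dB SPL.
chiller: 83.6 − 20·log₁₀(39.9/3.7) = 83.6 − 20.66 = 62.94 dB SPL.
Σ 10^(L/10) = 2.289e+07 → L_total = 10·log₁₀(2.289e+07) = 73.60 dB SPL.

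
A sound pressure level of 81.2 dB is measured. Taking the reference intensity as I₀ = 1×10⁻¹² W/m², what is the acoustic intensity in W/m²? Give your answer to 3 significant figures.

I/I₀ = 10^(81.2/10) = 1.318e+08, so I = 1.318e+08 × 10⁻¹² W/m².

0.000132 W/m²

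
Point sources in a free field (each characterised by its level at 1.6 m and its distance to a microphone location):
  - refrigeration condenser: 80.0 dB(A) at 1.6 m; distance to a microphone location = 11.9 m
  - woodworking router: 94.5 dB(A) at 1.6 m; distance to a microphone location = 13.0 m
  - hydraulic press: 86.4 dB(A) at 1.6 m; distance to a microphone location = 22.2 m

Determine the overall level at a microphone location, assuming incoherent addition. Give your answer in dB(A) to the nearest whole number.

77 dB(A)

Propagate each source to the receiver with L = L_ref − 20·log₁₀(r/r_ref), then add intensities.
refrigeration condenser: 80.0 − 20·log₁₀(11.9/1.6) = 80.0 − 17.43 = 62.57 dB(A).
woodworking router: 94.5 − 20·log₁₀(13.0/1.6) = 94.5 − 18.20 = 76.30 dB(A).
hydraulic press: 86.4 − 20·log₁₀(22.2/1.6) = 86.4 − 22.84 = 63.56 dB(A).
Σ 10^(L/10) = 4.677e+07 → L_total = 10·log₁₀(4.677e+07) = 76.70 dB(A).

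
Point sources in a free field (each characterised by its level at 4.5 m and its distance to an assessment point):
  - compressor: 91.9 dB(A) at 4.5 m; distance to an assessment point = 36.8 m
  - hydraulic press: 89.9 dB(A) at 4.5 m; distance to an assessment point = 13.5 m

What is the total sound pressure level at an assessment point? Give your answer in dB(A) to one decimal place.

First find each source's level at the receiver (point-source: −20·log₁₀(r/r_ref)), then combine on an intensity basis.
compressor: 91.9 − 20·log₁₀(36.8/4.5) = 91.9 − 18.25 = 73.65 dB(A).
hydraulic press: 89.9 − 20·log₁₀(13.5/4.5) = 89.9 − 9.54 = 80.36 dB(A).
Σ 10^(L/10) = 1.317e+08 → L_total = 10·log₁₀(1.317e+08) = 81.20 dB(A).

81.2 dB(A)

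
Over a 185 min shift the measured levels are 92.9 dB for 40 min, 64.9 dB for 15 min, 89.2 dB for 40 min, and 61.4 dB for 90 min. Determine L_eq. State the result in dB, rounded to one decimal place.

Weight each interval's intensity by its duration and average over T = 185 min:
Σ tᵢ·10^(Lᵢ/10) = 40·10^(92.9/10) + 15·10^(64.9/10) + 40·10^(89.2/10) + 90·10^(61.4/10) = 1.114e+11.
L_eq = 10·log₁₀(1.114e+11/185) = 87.80 dB.

87.8 dB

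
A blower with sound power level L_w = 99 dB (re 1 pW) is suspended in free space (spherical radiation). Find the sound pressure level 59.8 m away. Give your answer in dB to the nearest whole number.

52 dB

Free-field spherical radiation: L_p = L_w − 10·log₁₀(4π·r²), r = 59.8 m.
4π·r² = 4.494e+04 m², 10·log₁₀ of that is 46.526 dB.
L_p = 99 − 46.526 = 52.47 dB.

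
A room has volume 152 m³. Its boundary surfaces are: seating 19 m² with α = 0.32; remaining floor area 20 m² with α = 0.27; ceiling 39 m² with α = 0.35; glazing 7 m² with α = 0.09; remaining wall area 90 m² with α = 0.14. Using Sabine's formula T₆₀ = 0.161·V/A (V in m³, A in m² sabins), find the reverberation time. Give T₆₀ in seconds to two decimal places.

0.64 s

Summing Sᵢαᵢ: 19·0.32 + 20·0.27 + 39·0.35 + 7·0.09 + 90·0.14 = 38.36 m².
T₆₀ = 0.161·V/A = 0.161·152/38.36 = 0.638 s.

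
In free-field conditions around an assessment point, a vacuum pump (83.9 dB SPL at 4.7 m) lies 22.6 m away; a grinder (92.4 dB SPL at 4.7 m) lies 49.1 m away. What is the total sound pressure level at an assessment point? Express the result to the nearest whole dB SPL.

Propagate each source to the receiver with L = L_ref − 20·log₁₀(r/r_ref), then add intensities.
vacuum pump: 83.9 − 20·log₁₀(22.6/4.7) = 83.9 − 13.64 = 70.26 dB SPL.
grinder: 92.4 − 20·log₁₀(49.1/4.7) = 92.4 − 20.38 = 72.02 dB SPL.
Σ 10^(L/10) = 2.654e+07 → L_total = 10·log₁₀(2.654e+07) = 74.24 dB SPL.

74 dB SPL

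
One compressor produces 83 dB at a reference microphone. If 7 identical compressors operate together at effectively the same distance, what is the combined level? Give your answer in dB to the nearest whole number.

N identical incoherent sources raise the level by 10·log₁₀ N.
L_total = 83 + 10·log₁₀(7) = 83 + 8.451 = 91.45 dB.

91 dB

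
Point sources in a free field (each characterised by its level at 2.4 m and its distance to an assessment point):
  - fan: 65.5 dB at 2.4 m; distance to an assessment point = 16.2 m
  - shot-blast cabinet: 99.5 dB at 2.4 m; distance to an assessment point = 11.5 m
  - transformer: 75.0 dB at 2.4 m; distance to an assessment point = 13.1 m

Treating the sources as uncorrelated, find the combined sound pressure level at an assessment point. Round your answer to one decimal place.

85.9 dB

First find each source's level at the receiver (point-source: −20·log₁₀(r/r_ref)), then combine on an intensity basis.
fan: 65.5 − 20·log₁₀(16.2/2.4) = 65.5 − 16.59 = 48.91 dB.
shot-blast cabinet: 99.5 − 20·log₁₀(11.5/2.4) = 99.5 − 13.61 = 85.89 dB.
transformer: 75.0 − 20·log₁₀(13.1/2.4) = 75.0 − 14.74 = 60.26 dB.
Σ 10^(L/10) = 3.893e+08 → L_total = 10·log₁₀(3.893e+08) = 85.90 dB.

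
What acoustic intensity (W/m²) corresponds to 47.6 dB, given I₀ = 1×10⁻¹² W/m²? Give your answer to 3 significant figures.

I = I₀·10^(L/10) = 10⁻¹² × 10^(47.6/10) = 10^(-7.240).

5.75e-08 W/m²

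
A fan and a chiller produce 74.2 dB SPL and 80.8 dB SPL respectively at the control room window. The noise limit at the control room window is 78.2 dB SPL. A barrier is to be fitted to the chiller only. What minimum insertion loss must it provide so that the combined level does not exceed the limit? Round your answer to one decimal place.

The untreated sources together contribute 10^(74.2/10) = 2.630e+07, i.e. 74.20 dB SPL.
To meet 78.2 dB SPL overall, the treated chiller may contribute at most 10^(78.2/10) − 2.630e+07 = 3.977e+07, i.e. 76.00 dB SPL.
Required insertion loss = 80.8 − 76.00 = 4.80 dB.

4.8 dB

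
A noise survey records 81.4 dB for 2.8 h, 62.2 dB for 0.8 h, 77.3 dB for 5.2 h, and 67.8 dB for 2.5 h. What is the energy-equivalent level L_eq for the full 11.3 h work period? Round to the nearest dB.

78 dB

The energy average is taken in the linear domain: L_eq = 10·log₁₀[(Σ tᵢ·10^(Lᵢ/10))/T], T = 11.3 h.
Σ tᵢ·10^(Lᵢ/10) = 2.8·10^(81.4/10) + 0.8·10^(62.2/10) + 5.2·10^(77.3/10) + 2.5·10^(67.8/10) = 6.822e+08.
L_eq = 10·log₁₀(6.822e+08/11.3) = 77.81 dB.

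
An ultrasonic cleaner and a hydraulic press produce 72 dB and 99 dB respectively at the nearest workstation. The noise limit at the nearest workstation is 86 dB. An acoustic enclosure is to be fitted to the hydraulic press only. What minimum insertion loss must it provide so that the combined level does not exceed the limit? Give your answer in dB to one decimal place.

13.2 dB

Fixed contribution from the other source: Σ 10^(L/10) = 10^(72/10) = 1.585e+07 (72.00 dB).
The limit corresponds to 10^(86/10) = 3.981e+08; subtracting the fixed part leaves 3.823e+08 for the hydraulic press, i.e. 85.82 dB.
So the hydraulic press must be reduced from 99 to 85.82 dB: IL = 13.18 dB.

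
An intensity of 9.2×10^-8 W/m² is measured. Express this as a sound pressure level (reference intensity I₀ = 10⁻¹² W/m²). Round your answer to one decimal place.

Dividing by I₀ shifts the exponent by 12: I/I₀ = 9.2×10^4.
L = 10·(0.9638 + 4) = 49.64 dB.

49.6 dB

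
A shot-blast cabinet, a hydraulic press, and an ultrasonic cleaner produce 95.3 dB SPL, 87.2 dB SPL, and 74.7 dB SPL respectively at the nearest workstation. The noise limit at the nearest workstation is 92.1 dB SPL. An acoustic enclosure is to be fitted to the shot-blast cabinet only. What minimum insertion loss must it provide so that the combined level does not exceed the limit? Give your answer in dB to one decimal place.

5.0 dB

Everything except the shot-blast cabinet sums to 10^(87.2/10) + 10^(74.7/10) = 5.543e+08 in linear terms, 87.44 dB SPL.
To meet 92.1 dB SPL overall, the treated shot-blast cabinet may contribute at most 10^(92.1/10) − 5.543e+08 = 1.067e+09, i.e. 90.28 dB SPL.
Required insertion loss = 95.3 − 90.28 = 5.02 dB.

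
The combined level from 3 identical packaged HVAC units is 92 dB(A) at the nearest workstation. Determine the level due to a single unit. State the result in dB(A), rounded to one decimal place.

3 equal contributions raise the level by 10·log₁₀ 3 = 4.771 dB, so each unit alone gives 92 − 4.771.

87.2 dB(A)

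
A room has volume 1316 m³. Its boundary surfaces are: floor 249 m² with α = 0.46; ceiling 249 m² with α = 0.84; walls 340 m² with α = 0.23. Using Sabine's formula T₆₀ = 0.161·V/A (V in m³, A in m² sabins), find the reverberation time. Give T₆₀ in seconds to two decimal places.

A = Σ Sᵢαᵢ = 249·0.46 + 249·0.84 + 340·0.23 = 401.90 m².
T₆₀ = 0.161·V/A = 0.161·1316/401.90 = 0.527 s.

0.53 s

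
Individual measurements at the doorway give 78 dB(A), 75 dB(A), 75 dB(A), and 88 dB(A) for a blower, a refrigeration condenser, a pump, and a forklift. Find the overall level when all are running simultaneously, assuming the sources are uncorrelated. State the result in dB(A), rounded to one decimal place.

Incoherent sources combine by intensity addition: L_total = 10·log₁₀(Σ 10^(L_i/10)).
Σ 10^(L/10) = 10^(78/10) + 10^(75/10) + 10^(75/10) + 10^(88/10) = 7.573e+08.
L_total = 10·log₁₀(7.573e+08) = 88.79 dB(A).

88.8 dB(A)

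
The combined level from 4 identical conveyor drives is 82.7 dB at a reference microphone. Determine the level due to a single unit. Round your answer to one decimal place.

Dividing the total intensity by 4 lowers the level by 10·log₁₀ 4 = 6.021 dB: L₁ = 82.7 − 6.021.

76.7 dB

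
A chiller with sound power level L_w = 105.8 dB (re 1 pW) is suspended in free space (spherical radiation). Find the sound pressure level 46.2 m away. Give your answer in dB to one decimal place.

The power spreads over a sphere of area 4π·r², so L_p = L_w − 10·log₁₀(4π·r²).
4π·r² = 2.682e+04 m², 10·log₁₀ of that is 44.285 dB.
L_p = 105.8 − 44.285 = 61.52 dB.

61.5 dB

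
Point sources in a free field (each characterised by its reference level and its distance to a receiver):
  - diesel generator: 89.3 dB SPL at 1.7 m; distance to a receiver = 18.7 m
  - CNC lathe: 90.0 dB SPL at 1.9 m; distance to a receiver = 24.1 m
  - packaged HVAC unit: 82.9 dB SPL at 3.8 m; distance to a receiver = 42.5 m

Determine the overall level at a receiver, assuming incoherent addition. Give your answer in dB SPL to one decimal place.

71.7 dB SPL

Propagate each source to the receiver with L = L_ref − 20·log₁₀(r/r_ref), then add intensities.
diesel generator: 89.3 − 20·log₁₀(18.7/1.7) = 89.3 − 20.83 = 68.47 dB SPL.
CNC lathe: 90.0 − 20·log₁₀(24.1/1.9) = 90.0 − 22.07 = 67.93 dB SPL.
packaged HVAC unit: 82.9 − 20·log₁₀(42.5/3.8) = 82.9 − 20.97 = 61.93 dB SPL.
Σ 10^(L/10) = 1.481e+07 → L_total = 10·log₁₀(1.481e+07) = 71.71 dB SPL.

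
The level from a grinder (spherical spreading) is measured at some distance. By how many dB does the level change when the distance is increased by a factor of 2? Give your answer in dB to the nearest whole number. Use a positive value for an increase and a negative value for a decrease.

-6 dB

Point-source spreading: ΔL = −20·log₁₀(r₂/r₁).
ΔL = −20·log₁₀(2) = -6.02 dB.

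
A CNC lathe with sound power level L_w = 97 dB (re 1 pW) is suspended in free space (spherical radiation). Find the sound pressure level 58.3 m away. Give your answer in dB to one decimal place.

50.7 dB

L_p = L_w − 10·log₁₀(4π·r²) with r = 58.3 m.
4π·r² = 4.271e+04 m², 10·log₁₀ of that is 46.305 dB.
L_p = 97 − 46.305 = 50.69 dB.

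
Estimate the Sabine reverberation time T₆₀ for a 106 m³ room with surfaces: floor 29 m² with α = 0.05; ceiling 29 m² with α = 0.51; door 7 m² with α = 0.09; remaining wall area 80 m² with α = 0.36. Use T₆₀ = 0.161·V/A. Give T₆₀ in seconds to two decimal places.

A = Σ Sᵢαᵢ = 29·0.05 + 29·0.51 + 7·0.09 + 80·0.36 = 45.67 m².
T₆₀ = 0.161 × 106 / 45.67 = 0.374 s.

0.37 s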